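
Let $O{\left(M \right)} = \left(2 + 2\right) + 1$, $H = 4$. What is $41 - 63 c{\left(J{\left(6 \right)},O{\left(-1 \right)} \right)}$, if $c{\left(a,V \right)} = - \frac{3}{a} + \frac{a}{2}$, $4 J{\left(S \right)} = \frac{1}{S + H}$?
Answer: $\frac{608017}{80} \approx 7600.2$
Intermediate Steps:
$O{\left(M \right)} = 5$ ($O{\left(M \right)} = 4 + 1 = 5$)
$J{\left(S \right)} = \frac{1}{4 \left(4 + S\right)}$ ($J{\left(S \right)} = \frac{1}{4 \left(S + 4\right)} = \frac{1}{4 \left(4 + S\right)}$)
$c{\left(a,V \right)} = \frac{a}{2} - \frac{3}{a}$ ($c{\left(a,V \right)} = - \frac{3}{a} + a \frac{1}{2} = - \frac{3}{a} + \frac{a}{2} = \frac{a}{2} - \frac{3}{a}$)
$41 - 63 c{\left(J{\left(6 \right)},O{\left(-1 \right)} \right)} = 41 - 63 \left(\frac{\frac{1}{4} \frac{1}{4 + 6}}{2} - \frac{3}{\frac{1}{4} \frac{1}{4 + 6}}\right) = 41 - 63 \left(\frac{\frac{1}{4} \cdot \frac{1}{10}}{2} - \frac{3}{\frac{1}{4} \cdot \frac{1}{10}}\right) = 41 - 63 \left(\frac{1}{2} \cdot \frac{1}{40} - 3 \frac{1}{\frac{1}{40}}\right) = 41 - 63 \left(\frac{1}{80} - 120\right) = 41 - - \frac{604737}{80} = 41 + \frac{604737}{80} = \frac{608017}{80}$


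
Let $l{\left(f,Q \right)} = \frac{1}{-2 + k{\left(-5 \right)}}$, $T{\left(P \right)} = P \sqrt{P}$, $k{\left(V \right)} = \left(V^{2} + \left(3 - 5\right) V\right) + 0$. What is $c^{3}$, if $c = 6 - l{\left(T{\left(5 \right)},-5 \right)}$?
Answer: $\frac{7645373}{35937} \approx 212.74$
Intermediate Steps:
$k{\left(V \right)} = V^{2} - 2 V$ ($k{\left(V \right)} = \left(V^{2} + \left(3 - 5\right) V\right) + 0 = \left(V^{2} - 2 V\right) + 0 = V^{2} - 2 V$)
$T{\left(P \right)} = P^{\frac{3}{2}}$
$l{\left(f,Q \right)} = \frac{1}{33}$ ($l{\left(f,Q \right)} = \frac{1}{-2 - 5 \left(-2 - 5\right)} = \frac{1}{-2 - -35} = \frac{1}{-2 + 35} = \frac{1}{33}$)
$c = \frac{197}{33}$ ($c = 6 - \frac{1}{33} = \frac{197}{33} \approx 5.9697$)
$c^{3} = \left(\frac{197}{33}\right)^{3} = \frac{7645373}{35937}$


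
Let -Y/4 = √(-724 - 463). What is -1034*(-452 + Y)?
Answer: 467368 + 4136*I*√1187 ≈ 4.6737e+5 + 1.425e+5*I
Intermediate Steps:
Y = -4*I*√1187 (Y = -4*√(-724 - 463) = -4*I*√1187 ≈ -137.81*I)
-1034*(-452 + Y) = -1034*(-452 - 4*I*√1187) = 467368 + 4136*I*√1187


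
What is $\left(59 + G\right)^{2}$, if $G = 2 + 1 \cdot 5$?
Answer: $4356$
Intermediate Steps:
$G = 7$ ($G = 2 + 5 = 7$)
$\left(59 + G\right)^{2} = \left(59 + 7\right)^{2} = 66^{2} = 4356$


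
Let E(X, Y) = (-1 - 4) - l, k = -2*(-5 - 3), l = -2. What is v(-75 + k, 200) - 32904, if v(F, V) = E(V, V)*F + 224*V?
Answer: 12073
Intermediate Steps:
k = 16 (k = -2*(-8) = 16)
E(X, Y) = -3 (E(X, Y) = (-1 - 4) - 1*(-2) = -5 + 2 = -3)
v(F, V) = -3*F + 224*V
v(-75 + k, 200) - 32904 = (-3*(-75 + 16) + 224*200) - 32904 = (-3*(-59) + 44800) - 32904 = (177 + 44800) - 32904 = 44977 - 32904 = 12073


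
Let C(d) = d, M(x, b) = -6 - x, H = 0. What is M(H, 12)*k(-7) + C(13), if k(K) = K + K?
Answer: 97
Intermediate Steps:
k(K) = 2*K
M(H, 12)*k(-7) + C(13) = (-6 - 1*0)*(2*(-7)) + 13 = (-6 + 0)*(-14) + 13 = -6*(-14) + 13 = 84 + 13 = 97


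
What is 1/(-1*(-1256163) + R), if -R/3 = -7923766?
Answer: 1/25027461 ≈ 3.9956e-8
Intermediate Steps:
R = 23771298 (R = -3*(-7923766) = 23771298)
1/(-1*(-1256163) + R) = 1/(-1*(-1256163) + 23771298) = 1/(1256163 + 23771298) = 1/25027461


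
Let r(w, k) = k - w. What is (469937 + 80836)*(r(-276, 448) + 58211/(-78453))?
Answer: 3472425547917/8717 ≈ 3.9835e+8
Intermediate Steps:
(469937 + 80836)*(r(-276, 448) + 58211/(-78453)) = (469937 + 80836)*((448 - 1*(-276)) + 58211/(-78453)) = 550773*((448 + 276) + 58211*(-1/78453)) = 550773*(724 - 58211/78453) = 550773*(56741761/78453) = 3472425547917/8717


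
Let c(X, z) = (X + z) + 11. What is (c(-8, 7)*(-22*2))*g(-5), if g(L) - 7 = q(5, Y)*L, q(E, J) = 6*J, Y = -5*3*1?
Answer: -201080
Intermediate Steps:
c(X, z) = 11 + X + z
Y = -15 (Y = -15*1 = -15)
g(L) = 7 - 90*L (g(L) = 7 + (6*(-15))*L = 7 - 90*L)
(c(-8, 7)*(-22*2))*g(-5) = ((11 - 8 + 7)*(-22*2))*(7 - 90*(-5)) = (10*(-44))*(7 + 450) = -440*457 = -201080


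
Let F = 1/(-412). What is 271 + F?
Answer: 111651/412 ≈ 271.00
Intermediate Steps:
F = -1/412 ≈ -0.0024272
271 + F = 271 - 1/412 = 111651/412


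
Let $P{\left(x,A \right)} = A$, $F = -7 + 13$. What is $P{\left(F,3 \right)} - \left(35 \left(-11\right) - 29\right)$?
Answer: $417$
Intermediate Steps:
$F = 6$
$P{\left(F,3 \right)} - \left(35 \left(-11\right) - 29\right) = 3 - \left(35 \left(-11\right) - 29\right) = 3 - \left(-385 - 29\right) = 3 - -414 = 3 + 414 = 417$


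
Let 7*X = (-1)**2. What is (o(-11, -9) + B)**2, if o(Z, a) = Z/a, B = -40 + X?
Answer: 5924356/3969 ≈ 1492.7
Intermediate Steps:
X = 1/7 (X = (1/7)*(-1)**2 = (1/7)*1 = 1/7 ≈ 0.14286)
B = -279/7 (B = -40 + 1/7 = -279/7 ≈ -39.857)
(o(-11, -9) + B)**2 = (-11/(-9) - 279/7)**2 = (-11*(-1/9) - 279/7)**2 = (11/9 - 279/7)**2 = (-2434/63)**2 = 5924356/3969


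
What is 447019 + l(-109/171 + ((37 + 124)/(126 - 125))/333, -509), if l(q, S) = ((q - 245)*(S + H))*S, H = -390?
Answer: -706936077386/6327 ≈ -1.1173e+8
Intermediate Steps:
l(q, S) = S*(-390 + S)*(-245 + q) (l(q, S) = ((q - 245)*(S - 390))*S = ((-245 + q)*(-390 + S))*S = ((-390 + S)*(-245 + q))*S = S*(-390 + S)*(-245 + q))
447019 + l(-109/171 + ((37 + 124)/(126 - 125))/333, -509) = 447019 - 509*(95550 - 390*(-109/171 + ((37 + 124)/(126 - 125))/333) - 245*(-509) - 509*(-109/171 + ((37 + 124)/(126 - 125))/333)) = 447019 - 509*(95550 - 390*(-109*1/171 + (161/1)*(1/333)) + 124705 - 509*(-109*1/171 + (161/1)*(1/333))) = 447019 - 509*(95550 - 390*(-109/171 + (161*1)*(1/333)) + 124705 - 509*(-109/171 + (161*1)*(1/333))) = 447019 - 509*(95550 - 390*(-109/171 + 161*(1/333)) + 124705 - 509*(-109/171 + 161*(1/333))) = 447019 - 509*(95550 - 390*(-109/171 + 161/333) + 124705 - 509*(-109/171 + 161/333)) = 447019 - 509*(95550 - 390*(-974/6327) + 124705 - 509*(-974/6327)) = 447019 - 509*(95550 + 126620/2109 + 124705 + 495766/6327) = 447019 - 509*1394429011/6327 = 447019 - 709764366599/6327 = -706936077386/6327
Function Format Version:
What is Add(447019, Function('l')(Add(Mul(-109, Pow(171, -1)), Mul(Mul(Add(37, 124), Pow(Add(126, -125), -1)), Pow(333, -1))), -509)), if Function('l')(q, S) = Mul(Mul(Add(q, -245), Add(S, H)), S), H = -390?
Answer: Rational(-706936077386, 6327) ≈ -1.1173e+8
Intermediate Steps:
Function('l')(q, S) = Mul(S, Add(-390, S), Add(-245, q)) (Function('l')(q, S) = Mul(Mul(Add(q, -245), Add(S, -390)), S) = Mul(Mul(Add(-245, q), Add(-390, S)), S) = Mul(Mul(Add(-390, S), Add(-245, q)), S) = Mul(S, Add(-390, S), Add(-245, q)))
Add(447019, Function('l')(Add(Mul(-109, Pow(171, -1)), Mul(Mul(Add(37, 124), Pow(Add(126, -125), -1)), Pow(333, -1))), -509)) = Add(447019, Mul(-509, Add(95550, Mul(-390, Add(Mul(-109, Pow(171, -1)), Mul(Mul(Add(37, 124), Pow(Add(126, -125), -1)), Pow(333, -1)))), Mul(-245, -509), Mul(-509, Add(Mul(-109, Pow(171, -1)), Mul(Mul(Add(37, 124), Pow(Add(126, -125), -1)), Pow(333, -1))))))) = Add(447019, Mul(-509, Add(95550, Mul(-390, Add(Mul(-109, Rational(1, 171)), Mul(Mul(161, Pow(1, -1)), Rational(1, 333)))), 124705, Mul(-509, Add(Mul(-109, Rational(1, 171)), Mul(Mul(161, Pow(1, -1)), Rational(1, 333))))))) = Add(447019, Mul(-509, Add(95550, Mul(-390, Add(Rational(-109, 171), Mul(Mul(161, 1), Rational(1, 333)))), 124705, Mul(-509, Add(Rational(-109, 171), Mul(Mul(161, 1), Rational(1, 333))))))) = Add(447019, Mul(-509, Add(95550, Mul(-390, Add(Rational(-109, 171), Mul(161, Rational(1, 333)))), 124705, Mul(-509, Add(Rational(-109, 171), Mul(161, Rational(1, 333))))))) = Add(447019, Mul(-509, Add(95550, Mul(-390, Add(Rational(-109, 171), Rational(161, 333))), 124705, Mul(-509, Add(Rational(-109, 171), Rational(161, 333)))))) = Add(447019, Mul(-509, Add(95550, Mul(-390, Rational(-974, 6327)), 124705, Mul(-509, Rational(-974, 6327))))) = Add(447019, Mul(-509, Add(95550, Rational(126620, 2109), 124705, Rational(495766, 6327)))) = Add(447019, Mul(-509, Rational(1394429011, 6327))) = Add(447019, Rational(-709764366599, 6327)) = Rational(-706936077386, 6327)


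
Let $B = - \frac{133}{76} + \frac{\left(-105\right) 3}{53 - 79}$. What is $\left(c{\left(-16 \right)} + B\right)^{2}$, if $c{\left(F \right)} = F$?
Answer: $\frac{85849}{2704} \approx 31.749$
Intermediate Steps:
$B = \frac{539}{52}$ ($B = \left(-133\right) \frac{1}{76} - \frac{315}{-26} = - \frac{7}{4} - - \frac{315}{26} = - \frac{7}{4} + \frac{315}{26} = \frac{539}{52} \approx 10.365$)
$\left(c{\left(-16 \right)} + B\right)^{2} = \left(-16 + \frac{539}{52}\right)^{2} = \left(- \frac{293}{52}\right)^{2} = \frac{85849}{2704}$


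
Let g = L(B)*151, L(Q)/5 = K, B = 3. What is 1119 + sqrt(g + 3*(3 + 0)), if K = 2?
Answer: 1119 + 7*sqrt(31) ≈ 1158.0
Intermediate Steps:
L(Q) = 10 (L(Q) = 5*2 = 10)
g = 1510 (g = 10*151 = 1510)
1119 + sqrt(g + 3*(3 + 0)) = 1119 + sqrt(1510 + 3*(3 + 0)) = 1119 + sqrt(1510 + 3*3) = 1119 + sqrt(1510 + 9) = 1119 + sqrt(1519) = 1119 + 7*sqrt(31)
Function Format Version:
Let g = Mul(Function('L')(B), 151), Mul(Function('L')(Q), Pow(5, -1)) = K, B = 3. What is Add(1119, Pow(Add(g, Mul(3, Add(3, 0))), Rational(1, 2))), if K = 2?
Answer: Add(1119, Mul(7, Pow(31, Rational(1, 2)))) ≈ 1158.0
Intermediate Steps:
Function('L')(Q) = 10 (Function('L')(Q) = Mul(5, 2) = 10)
g = 1510 (g = Mul(10, 151) = 1510)
Add(1119, Pow(Add(g, Mul(3, Add(3, 0))), Rational(1, 2))) = Add(1119, Pow(Add(1510, Mul(3, Add(3, 0))), Rational(1, 2))) = Add(1119, Pow(Add(1510, Mul(3, 3)), Rational(1, 2))) = Add(1119, Pow(Add(1510, 9), Rational(1, 2))) = Add(1119, Pow(1519, Rational(1, 2))) = Add(1119, Mul(7, Pow(31, Rational(1, 2))))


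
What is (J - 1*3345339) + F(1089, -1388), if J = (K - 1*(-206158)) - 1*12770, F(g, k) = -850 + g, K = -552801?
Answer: -3704513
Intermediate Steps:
J = -359413 (J = (-552801 - 1*(-206158)) - 1*12770 = (-552801 + 206158) - 12770 = -346643 - 12770 = -359413)
(J - 1*3345339) + F(1089, -1388) = (-359413 - 1*3345339) + (-850 + 1089) = (-359413 - 3345339) + 239 = -3704752 + 239 = -3704513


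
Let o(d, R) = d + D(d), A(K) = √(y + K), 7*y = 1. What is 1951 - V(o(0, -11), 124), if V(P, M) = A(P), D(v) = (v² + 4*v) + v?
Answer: 1951 - √7/7 ≈ 1950.6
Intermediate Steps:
y = ⅐ (y = (⅐)*1 = ⅐ ≈ 0.14286)
D(v) = v² + 5*v
A(K) = √(⅐ + K)
o(d, R) = d + d*(5 + d)
V(P, M) = √(7 + 49*P)/7
1951 - V(o(0, -11), 124) = 1951 - √(7 + 49*(0*(6 + 0)))/7 = 1951 - √(7 + 49*(0*6))/7 = 1951 - √(7 + 49*0)/7 = 1951 - √(7 + 0)/7 = 1951 - √7/7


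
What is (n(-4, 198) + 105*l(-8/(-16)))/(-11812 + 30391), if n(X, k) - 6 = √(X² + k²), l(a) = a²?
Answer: 43/24772 + 2*√9805/18579 ≈ 0.012395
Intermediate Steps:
n(X, k) = 6 + √(X² + k²)
(n(-4, 198) + 105*l(-8/(-16)))/(-11812 + 30391) = ((6 + √((-4)² + 198²)) + 105*(-8/(-16))²)/(-11812 + 30391) = ((6 + √(16 + 39204)) + 105*(-8*(-1/16))²)/18579 = ((6 + √39220) + 105*(½)²)*(1/18579) = ((6 + 2*√9805) + 105*(¼))*(1/18579) = ((6 + 2*√9805) + 105/4)*(1/18579) = (129/4 + 2*√9805)*(1/18579) = 43/24772 + 2*√9805/18579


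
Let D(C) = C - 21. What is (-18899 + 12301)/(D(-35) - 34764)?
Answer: 3299/17410 ≈ 0.18949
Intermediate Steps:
D(C) = -21 + C
(-18899 + 12301)/(D(-35) - 34764) = (-18899 + 12301)/((-21 - 35) - 34764) = -6598/(-56 - 34764) = -6598/(-34820) = -6598*(-1/34820) = 3299/17410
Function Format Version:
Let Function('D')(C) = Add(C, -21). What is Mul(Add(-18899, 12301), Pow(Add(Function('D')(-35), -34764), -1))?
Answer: Rational(3299, 17410) ≈ 0.18949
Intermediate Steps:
Function('D')(C) = Add(-21, C)
Mul(Add(-18899, 12301), Pow(Add(Function('D')(-35), -34764), -1)) = Mul(Add(-18899, 12301), Pow(Add(Add(-21, -35), -34764), -1)) = Mul(-6598, Pow(Add(-56, -34764), -1)) = Mul(-6598, Pow(-34820, -1)) = Mul(-6598, Rational(-1, 34820)) = Rational(3299, 17410)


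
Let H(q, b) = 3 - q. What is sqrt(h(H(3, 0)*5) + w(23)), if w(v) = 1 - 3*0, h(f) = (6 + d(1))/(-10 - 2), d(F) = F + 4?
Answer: sqrt(3)/6 ≈ 0.28868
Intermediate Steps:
d(F) = 4 + F
h(f) = -11/12 (h(f) = (6 + (4 + 1))/(-10 - 2) = (6 + 5)/(-12) = 11*(-1/12) = -11/12)
w(v) = 1 (w(v) = 1 + 0 = 1)
sqrt(h(H(3, 0)*5) + w(23)) = sqrt(-11/12 + 1) = sqrt(1/12) = sqrt(3)/6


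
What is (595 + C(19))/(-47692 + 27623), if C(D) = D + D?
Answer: -633/20069 ≈ -0.031541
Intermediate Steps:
C(D) = 2*D
(595 + C(19))/(-47692 + 27623) = (595 + 2*19)/(-47692 + 27623) = (595 + 38)/(-20069) = 633*(-1/20069) = -633/20069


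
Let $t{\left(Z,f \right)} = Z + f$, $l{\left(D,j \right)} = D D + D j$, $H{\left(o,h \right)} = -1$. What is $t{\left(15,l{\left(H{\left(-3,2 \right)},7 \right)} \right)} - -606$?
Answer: $615$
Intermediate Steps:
$l{\left(D,j \right)} = D^{2} + D j$
$t{\left(15,l{\left(H{\left(-3,2 \right)},7 \right)} \right)} - -606 = \left(15 - \left(-1 + 7\right)\right) - -606 = \left(15 - 6\right) + 606 = 9 + 606 = 615$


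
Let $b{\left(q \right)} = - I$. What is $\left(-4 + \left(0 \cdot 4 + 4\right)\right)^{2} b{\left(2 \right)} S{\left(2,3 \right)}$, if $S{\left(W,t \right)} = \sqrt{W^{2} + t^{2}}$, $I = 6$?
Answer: $0$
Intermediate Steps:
$b{\left(q \right)} = -6$ ($b{\left(q \right)} = \left(-1\right) 6 = -6$)
$\left(-4 + \left(0 \cdot 4 + 4\right)\right)^{2} b{\left(2 \right)} S{\left(2,3 \right)} = \left(-4 + \left(0 \cdot 4 + 4\right)\right)^{2} \left(-6\right) \sqrt{2^{2} + 3^{2}} = \left(-4 + \left(0 + 4\right)\right)^{2} \left(-6\right) \sqrt{4 + 9} = \left(-4 + 4\right)^{2} \left(-6\right) \sqrt{13} = 0^{2} \left(-6\right) \sqrt{13} = 0 \left(-6\right) \sqrt{13} = 0 \sqrt{13} = 0$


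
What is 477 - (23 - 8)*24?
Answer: 117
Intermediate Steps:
477 - (23 - 8)*24 = 477 - 15*24 = 477 - 1*360 = 477 - 360 = 117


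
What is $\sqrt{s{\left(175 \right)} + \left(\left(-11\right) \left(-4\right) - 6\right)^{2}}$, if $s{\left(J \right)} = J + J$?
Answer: $\sqrt{1794} \approx 42.356$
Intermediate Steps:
$s{\left(J \right)} = 2 J$
$\sqrt{s{\left(175 \right)} + \left(\left(-11\right) \left(-4\right) - 6\right)^{2}} = \sqrt{2 \cdot 175 + \left(\left(-11\right) \left(-4\right) - 6\right)^{2}} = \sqrt{350 + \left(44 - 6\right)^{2}} = \sqrt{350 + 38^{2}} = \sqrt{350 + 1444} = \sqrt{1794}$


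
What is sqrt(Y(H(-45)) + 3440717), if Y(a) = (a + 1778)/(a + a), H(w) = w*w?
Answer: sqrt(27869815306)/90 ≈ 1854.9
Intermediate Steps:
H(w) = w**2
Y(a) = (1778 + a)/(2*a) (Y(a) = (1778 + a)/((2*a)) = (1778 + a)*(1/(2*a)) = (1778 + a)/(2*a))
sqrt(Y(H(-45)) + 3440717) = sqrt((1778 + (-45)**2)/(2*((-45)**2)) + 3440717) = sqrt((1/2)*(1778 + 2025)/2025 + 3440717) = sqrt((1/2)*(1/2025)*3803 + 3440717) = sqrt(3803/4050 + 3440717) = sqrt(13934907653/4050) = sqrt(27869815306)/90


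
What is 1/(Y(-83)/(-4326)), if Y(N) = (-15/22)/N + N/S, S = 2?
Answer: 1974819/18941 ≈ 104.26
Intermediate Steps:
Y(N) = N/2 - 15/(22*N) (Y(N) = (-15/22)/N + N/2 = (-15*1/22)/N + N*(½) = -15/(22*N) + N/2 = N/2 - 15/(22*N))
1/(Y(-83)/(-4326)) = 1/(((½)*(-83) - 15/22/(-83))/(-4326)) = 1/((-83/2 - 15/22*(-1/83))*(-1/4326)) = 1/((-83/2 + 15/1826)*(-1/4326)) = 1/(-37882/913*(-1/4326)) = 1/(18941/1974819) = 1974819/18941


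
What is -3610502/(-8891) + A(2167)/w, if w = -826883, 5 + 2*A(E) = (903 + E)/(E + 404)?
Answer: 15351249420316207/37803041743926 ≈ 406.08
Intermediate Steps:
A(E) = -5/2 + (903 + E)/(2*(404 + E)) (A(E) = -5/2 + ((903 + E)/(E + 404))/2 = -5/2 + ((903 + E)/(404 + E))/2 = -5/2 + (903 + E)/(2*(404 + E)))
-3610502/(-8891) + A(2167)/w = -3610502/(-8891) + ((-1117 - 4*2167)/(2*(404 + 2167)))/(-826883) = -3610502*(-1/8891) + ((1/2)*(-1117 - 8668)/2571)*(-1/826883) = 3610502/8891 + ((1/2)*(1/2571)*(-9785))*(-1/826883) = 3610502/8891 - 9785/5142*(-1/826883) = 3610502/8891 + 9785/4251832386 = 15351249420316207/37803041743926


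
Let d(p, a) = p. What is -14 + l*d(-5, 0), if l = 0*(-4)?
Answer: -14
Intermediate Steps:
l = 0
-14 + l*d(-5, 0) = -14 + 0*(-5) = -14 + 0 = -14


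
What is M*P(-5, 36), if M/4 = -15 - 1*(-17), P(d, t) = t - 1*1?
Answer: 280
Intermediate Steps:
P(d, t) = -1 + t (P(d, t) = t - 1 = -1 + t)
M = 8 (M = 4*(-15 - 1*(-17)) = 4*(-15 + 17) = 4*2 = 8)
M*P(-5, 36) = 8*(-1 + 36) = 8*35 = 280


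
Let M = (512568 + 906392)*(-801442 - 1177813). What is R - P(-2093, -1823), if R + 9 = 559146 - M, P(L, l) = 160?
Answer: 2808484233777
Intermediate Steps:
M = -2808483674800 (M = 1418960*(-1979255) = -2808483674800)
R = 2808484233937 (R = -9 + (559146 - 1*(-2808483674800)) = -9 + (559146 + 2808483674800) = -9 + 2808484233946 = 2808484233937)
R - P(-2093, -1823) = 2808484233937 - 1*160 = 2808484233937 - 160 = 2808484233777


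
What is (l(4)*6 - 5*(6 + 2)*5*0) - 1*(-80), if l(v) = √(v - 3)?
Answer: 86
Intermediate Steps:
l(v) = √(-3 + v)
(l(4)*6 - 5*(6 + 2)*5*0) - 1*(-80) = (√(-3 + 4)*6 - 5*(6 + 2)*5*0) - 1*(-80) = (√1*6 - 40*5*0) + 80 = (1*6 - 5*40*0) + 80 = (6 - 200*0) + 80 = (6 + 0) + 80 = 6 + 80 = 86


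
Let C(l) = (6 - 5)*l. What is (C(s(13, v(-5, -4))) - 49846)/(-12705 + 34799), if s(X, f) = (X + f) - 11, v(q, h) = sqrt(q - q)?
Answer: -24922/11047 ≈ -2.2560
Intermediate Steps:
v(q, h) = 0 (v(q, h) = sqrt(0) = 0)
s(X, f) = -11 + X + f
C(l) = l (C(l) = 1*l = l)
(C(s(13, v(-5, -4))) - 49846)/(-12705 + 34799) = ((-11 + 13 + 0) - 49846)/(-12705 + 34799) = (2 - 49846)/22094 = -49844*1/22094 = -24922/11047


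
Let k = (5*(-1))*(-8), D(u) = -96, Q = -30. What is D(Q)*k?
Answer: -3840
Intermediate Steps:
k = 40 (k = -5*(-8) = 40)
D(Q)*k = -96*40 = -3840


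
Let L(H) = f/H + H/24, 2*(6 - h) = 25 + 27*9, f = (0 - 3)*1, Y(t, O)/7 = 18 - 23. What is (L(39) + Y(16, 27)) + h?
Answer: -16791/104 ≈ -161.45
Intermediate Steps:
Y(t, O) = -35 (Y(t, O) = 7*(18 - 23) = 7*(-5) = -35)
f = -3 (f = -3*1 = -3)
h = -128 (h = 6 - (25 + 27*9)/2 = 6 - (25 + 243)/2 = 6 - 1/2*268 = 6 - 134 = -128)
L(H) = -3/H + H/24
(L(39) + Y(16, 27)) + h = ((-3/39 + (1/24)*39) - 35) - 128 = ((-3*1/39 + 13/8) - 35) - 128 = ((-1/13 + 13/8) - 35) - 128 = (161/104 - 35) - 128 = -3479/104 - 128 = -16791/104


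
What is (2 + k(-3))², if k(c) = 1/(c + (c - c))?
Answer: 25/9 ≈ 2.7778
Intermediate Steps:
k(c) = 1/c (k(c) = 1/(c + 0) = 1/c)
(2 + k(-3))² = (2 + 1/(-3))² = (2 - ⅓)² = (5/3)² = 25/9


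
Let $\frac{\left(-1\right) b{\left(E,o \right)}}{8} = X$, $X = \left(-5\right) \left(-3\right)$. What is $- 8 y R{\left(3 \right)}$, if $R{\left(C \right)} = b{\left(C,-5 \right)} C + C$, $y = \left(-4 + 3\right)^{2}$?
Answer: $2856$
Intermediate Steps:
$X = 15$
$b{\left(E,o \right)} = -120$ ($b{\left(E,o \right)} = \left(-8\right) 15 = -120$)
$y = 1$ ($y = \left(-1\right)^{2} = 1$)
$R{\left(C \right)} = - 119 C$ ($R{\left(C \right)} = - 120 C + C = - 119 C$)
$- 8 y R{\left(3 \right)} = \left(-8\right) 1 \left(\left(-119\right) 3\right) = \left(-8\right) \left(-357\right) = 2856$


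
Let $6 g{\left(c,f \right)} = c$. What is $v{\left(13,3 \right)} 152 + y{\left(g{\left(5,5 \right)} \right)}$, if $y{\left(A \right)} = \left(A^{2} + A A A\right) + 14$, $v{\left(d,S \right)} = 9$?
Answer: $\frac{298787}{216} \approx 1383.3$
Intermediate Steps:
$g{\left(c,f \right)} = \frac{c}{6}$
$y{\left(A \right)} = 14 + A^{2} + A^{3}$ ($y{\left(A \right)} = \left(A^{2} + A^{2} A\right) + 14 = \left(A^{2} + A^{3}\right) + 14 = 14 + A^{2} + A^{3}$)
$v{\left(13,3 \right)} 152 + y{\left(g{\left(5,5 \right)} \right)} = 9 \cdot 152 + \left(14 + \left(\frac{1}{6} \cdot 5\right)^{2} + \left(\frac{1}{6} \cdot 5\right)^{3}\right) = 1368 + \left(14 + \left(\frac{5}{6}\right)^{2} + \left(\frac{5}{6}\right)^{3}\right) = 1368 + \left(14 + \frac{25}{36} + \frac{125}{216}\right) = 1368 + \frac{3299}{216} = \frac{298787}{216}$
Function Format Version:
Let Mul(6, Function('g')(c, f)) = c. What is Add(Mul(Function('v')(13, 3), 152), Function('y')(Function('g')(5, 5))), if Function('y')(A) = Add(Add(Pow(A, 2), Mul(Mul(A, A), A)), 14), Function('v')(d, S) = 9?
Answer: Rational(298787, 216) ≈ 1383.3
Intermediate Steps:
Function('g')(c, f) = Mul(Rational(1, 6), c)
Function('y')(A) = Add(14, Pow(A, 2), Pow(A, 3)) (Function('y')(A) = Add(Add(Pow(A, 2), Mul(Pow(A, 2), A)), 14) = Add(Add(Pow(A, 2), Pow(A, 3)), 14) = Add(14, Pow(A, 2), Pow(A, 3)))
Add(Mul(Function('v')(13, 3), 152), Function('y')(Function('g')(5, 5))) = Add(Mul(9, 152), Add(14, Pow(Mul(Rational(1, 6), 5), 2), Pow(Mul(Rational(1, 6), 5), 3))) = Add(1368, Add(14, Pow(Rational(5, 6), 2), Pow(Rational(5, 6), 3))) = Add(1368, Add(14, Rational(25, 36), Rational(125, 216))) = Add(1368, Rational(3299, 216)) = Rational(298787, 216)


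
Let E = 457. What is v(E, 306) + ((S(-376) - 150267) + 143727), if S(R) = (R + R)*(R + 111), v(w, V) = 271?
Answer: 193011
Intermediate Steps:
S(R) = 2*R*(111 + R) (S(R) = (2*R)*(111 + R) = 2*R*(111 + R))
v(E, 306) + ((S(-376) - 150267) + 143727) = 271 + ((2*(-376)*(111 - 376) - 150267) + 143727) = 271 + ((2*(-376)*(-265) - 150267) + 143727) = 271 + ((199280 - 150267) + 143727) = 271 + (49013 + 143727) = 271 + 192740 = 193011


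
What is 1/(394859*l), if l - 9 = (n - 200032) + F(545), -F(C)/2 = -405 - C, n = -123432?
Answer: -1/126968885745 ≈ -7.8759e-12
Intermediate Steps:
F(C) = 810 + 2*C (F(C) = -2*(-405 - C) = 810 + 2*C)
l = -321555 (l = 9 + ((-123432 - 200032) + (810 + 2*545)) = 9 + (-323464 + (810 + 1090)) = 9 + (-323464 + 1900) = 9 - 321564 = -321555)
1/(394859*l) = 1/(394859*(-321555)) = (1/394859)*(-1/321555) = -1/126968885745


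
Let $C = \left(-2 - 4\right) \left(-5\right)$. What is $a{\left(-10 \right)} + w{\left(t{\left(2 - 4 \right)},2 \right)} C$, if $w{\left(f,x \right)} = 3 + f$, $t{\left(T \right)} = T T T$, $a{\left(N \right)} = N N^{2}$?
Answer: $-1150$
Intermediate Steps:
$a{\left(N \right)} = N^{3}$
$t{\left(T \right)} = T^{3}$ ($t{\left(T \right)} = T^{2} T = T^{3}$)
$C = 30$ ($C = \left(-6\right) \left(-5\right) = 30$)
$a{\left(-10 \right)} + w{\left(t{\left(2 - 4 \right)},2 \right)} C = \left(-10\right)^{3} + \left(3 + \left(2 - 4\right)^{3}\right) 30 = -1000 + \left(3 + \left(-2\right)^{3}\right) 30 = -1000 + \left(3 - 8\right) 30 = -1000 - 150 = -1150$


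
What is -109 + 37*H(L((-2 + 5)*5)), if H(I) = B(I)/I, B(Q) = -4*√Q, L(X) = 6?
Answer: -109 - 74*√6/3 ≈ -169.42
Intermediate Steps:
H(I) = -4/√I (H(I) = (-4*√I)/I = -4/√I)
-109 + 37*H(L((-2 + 5)*5)) = -109 + 37*(-2*√6/3) = -109 - 74*√6/3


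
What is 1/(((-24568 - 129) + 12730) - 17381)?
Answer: -1/29348 ≈ -3.4074e-5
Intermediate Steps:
1/(((-24568 - 129) + 12730) - 17381) = 1/((-24697 + 12730) - 17381) = 1/(-11967 - 17381) = 1/(-29348) = -1/29348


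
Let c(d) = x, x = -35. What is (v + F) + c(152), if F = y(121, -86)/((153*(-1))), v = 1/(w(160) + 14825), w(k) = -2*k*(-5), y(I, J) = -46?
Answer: -3229636/93075 ≈ -34.699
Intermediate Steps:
w(k) = 10*k
c(d) = -35
v = 1/16425 (v = 1/(10*160 + 14825) = 1/(1600 + 14825) = 1/16425 ≈ 6.0883e-5)
F = 46/153 (F = -46/(153*(-1)) = -46/(-153) = -46*(-1/153) = 46/153 ≈ 0.30065)
(v + F) + c(152) = (1/16425 + 46/153) - 35 = 27989/93075 - 35 = -3229636/93075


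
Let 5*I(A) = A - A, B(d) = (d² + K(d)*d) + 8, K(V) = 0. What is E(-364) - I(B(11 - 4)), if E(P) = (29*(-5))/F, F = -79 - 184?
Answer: 145/263 ≈ 0.55133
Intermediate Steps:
F = -263
B(d) = 8 + d² (B(d) = (d² + 0*d) + 8 = (d² + 0) + 8 = d² + 8 = 8 + d²)
E(P) = 145/263 (E(P) = (29*(-5))/(-263) = -145*(-1/263) = 145/263)
I(A) = 0 (I(A) = (A - A)/5 = (⅕)*0 = 0)
E(-364) - I(B(11 - 4)) = 145/263 - 1*0 = 145/263 + 0 = 145/263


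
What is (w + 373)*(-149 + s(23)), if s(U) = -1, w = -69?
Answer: -45600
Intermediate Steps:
(w + 373)*(-149 + s(23)) = (-69 + 373)*(-149 - 1) = 304*(-150) = -45600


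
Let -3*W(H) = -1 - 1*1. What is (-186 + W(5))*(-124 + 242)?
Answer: -65608/3 ≈ -21869.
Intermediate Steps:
W(H) = ⅔ (W(H) = -(-1 - 1*1)/3 = -(-1 - 1)/3 = -⅓*(-2) = ⅔)
(-186 + W(5))*(-124 + 242) = (-186 + ⅔)*(-124 + 242) = -556/3*118 = -65608/3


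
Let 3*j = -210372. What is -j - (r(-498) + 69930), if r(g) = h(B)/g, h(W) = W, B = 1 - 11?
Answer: 48301/249 ≈ 193.98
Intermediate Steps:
j = -70124 (j = (1/3)*(-210372) = -70124)
B = -10
r(g) = -10/g
-j - (r(-498) + 69930) = -1*(-70124) - (-10/(-498) + 69930) = 70124 - (-10*(-1/498) + 69930) = 70124 - (5/249 + 69930) = 70124 - 1*17412575/249 = 70124 - 17412575/249 = 48301/249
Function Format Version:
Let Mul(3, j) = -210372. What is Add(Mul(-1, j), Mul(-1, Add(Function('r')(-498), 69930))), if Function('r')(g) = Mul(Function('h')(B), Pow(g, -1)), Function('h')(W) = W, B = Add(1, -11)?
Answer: Rational(48301, 249) ≈ 193.98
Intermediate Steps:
j = -70124 (j = Mul(Rational(1, 3), -210372) = -70124)
B = -10
Function('r')(g) = Mul(-10, Pow(g, -1))
Add(Mul(-1, j), Mul(-1, Add(Function('r')(-498), 69930))) = Add(Mul(-1, -70124), Mul(-1, Add(Mul(-10, Pow(-498, -1)), 69930))) = Add(70124, Mul(-1, Add(Mul(-10, Rational(-1, 498)), 69930))) = Add(70124, Mul(-1, Add(Rational(5, 249), 69930))) = Add(70124, Mul(-1, Rational(17412575, 249))) = Add(70124, Rational(-17412575, 249)) = Rational(48301, 249)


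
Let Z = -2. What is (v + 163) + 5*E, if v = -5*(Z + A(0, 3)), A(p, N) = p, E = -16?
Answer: 93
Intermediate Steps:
v = 10 (v = -5*(-2 + 0) = -5*(-2) = 10)
(v + 163) + 5*E = (10 + 163) + 5*(-16) = 173 - 80 = 93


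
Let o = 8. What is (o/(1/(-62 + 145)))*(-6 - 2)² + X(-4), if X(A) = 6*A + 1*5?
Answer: 42477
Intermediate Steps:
X(A) = 5 + 6*A (X(A) = 6*A + 5 = 5 + 6*A)
(o/(1/(-62 + 145)))*(-6 - 2)² + X(-4) = (8/(1/(-62 + 145)))*(-6 - 2)² + (5 + 6*(-4)) = (8/(1/83))*(-8)² + (5 - 24) = (8/(1/83))*64 - 19 = (8*83)*64 - 19 = 664*64 - 19 = 42496 - 19 = 42477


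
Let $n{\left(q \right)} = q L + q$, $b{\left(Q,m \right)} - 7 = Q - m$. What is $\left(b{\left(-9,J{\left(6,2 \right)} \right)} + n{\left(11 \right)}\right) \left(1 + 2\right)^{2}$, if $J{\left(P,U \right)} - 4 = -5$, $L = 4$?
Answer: $486$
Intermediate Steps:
$J{\left(P,U \right)} = -1$ ($J{\left(P,U \right)} = 4 - 5 = -1$)
$b{\left(Q,m \right)} = 7 + Q - m$ ($b{\left(Q,m \right)} = 7 + \left(Q - m\right) = 7 + Q - m$)
$n{\left(q \right)} = 5 q$ ($n{\left(q \right)} = q 4 + q = 4 q + q = 5 q$)
$\left(b{\left(-9,J{\left(6,2 \right)} \right)} + n{\left(11 \right)}\right) \left(1 + 2\right)^{2} = \left(\left(7 - 9 - -1\right) + 5 \cdot 11\right) \left(1 + 2\right)^{2} = \left(\left(7 - 9 + 1\right) + 55\right) 3^{2} = \left(-1 + 55\right) 9 = 54 \cdot 9 = 486$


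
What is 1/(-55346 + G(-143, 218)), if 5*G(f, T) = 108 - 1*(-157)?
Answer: -1/55293 ≈ -1.8085e-5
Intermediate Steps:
G(f, T) = 53 (G(f, T) = (108 - 1*(-157))/5 = (108 + 157)/5 = (1/5)*265 = 53)
1/(-55346 + G(-143, 218)) = 1/(-55346 + 53) = 1/(-55293) = -1/55293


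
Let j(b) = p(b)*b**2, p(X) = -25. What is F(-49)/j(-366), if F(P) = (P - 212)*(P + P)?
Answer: -1421/186050 ≈ -0.0076377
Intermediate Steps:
F(P) = 2*P*(-212 + P) (F(P) = (-212 + P)*(2*P) = 2*P*(-212 + P))
j(b) = -25*b**2
F(-49)/j(-366) = (2*(-49)*(-212 - 49))/((-25*(-366)**2)) = (2*(-49)*(-261))/((-25*133956)) = 25578/(-3348900) = 25578*(-1/3348900) = -1421/186050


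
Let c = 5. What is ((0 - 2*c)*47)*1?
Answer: -470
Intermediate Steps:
((0 - 2*c)*47)*1 = ((0 - 2*5)*47)*1 = ((0 - 10)*47)*1 = -10*47*1 = -470*1 = -470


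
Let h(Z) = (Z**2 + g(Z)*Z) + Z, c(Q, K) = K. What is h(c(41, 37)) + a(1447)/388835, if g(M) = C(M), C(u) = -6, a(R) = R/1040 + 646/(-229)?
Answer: 109644252881923/92604943600 ≈ 1184.0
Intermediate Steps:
a(R) = -646/229 + R/1040 (a(R) = R*(1/1040) + 646*(-1/229) = R/1040 - 646/229 = -646/229 + R/1040)
g(M) = -6
h(Z) = Z**2 - 5*Z (h(Z) = (Z**2 - 6*Z) + Z = Z**2 - 5*Z)
h(c(41, 37)) + a(1447)/388835 = 37*(-5 + 37) + (-646/229 + (1/1040)*1447)/388835 = 37*32 + (-646/229 + 1447/1040)*(1/388835) = 1184 - 340477/238160*1/388835 = 1184 - 340477/92604943600 = 109644252881923/92604943600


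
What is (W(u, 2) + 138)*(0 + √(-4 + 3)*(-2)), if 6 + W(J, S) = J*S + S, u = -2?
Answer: -260*I ≈ -260.0*I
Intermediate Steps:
W(J, S) = -6 + S + J*S (W(J, S) = -6 + (J*S + S) = -6 + (S + J*S) = -6 + S + J*S)
(W(u, 2) + 138)*(0 + √(-4 + 3)*(-2)) = ((-6 + 2 - 2*2) + 138)*(0 + √(-4 + 3)*(-2)) = ((-6 + 2 - 4) + 138)*(0 + √(-1)*(-2)) = (-8 + 138)*(0 + I*(-2)) = 130*(0 - 2*I) = 130*(-2*I) = -260*I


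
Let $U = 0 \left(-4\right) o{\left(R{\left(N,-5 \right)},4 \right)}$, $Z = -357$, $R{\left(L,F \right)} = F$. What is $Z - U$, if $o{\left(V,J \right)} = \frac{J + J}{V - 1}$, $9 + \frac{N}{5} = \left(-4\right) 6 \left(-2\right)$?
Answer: $-357$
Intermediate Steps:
$N = 195$ ($N = -45 + 5 \left(-4\right) 6 \left(-2\right) = -45 + 5 \left(\left(-24\right) \left(-2\right)\right) = -45 + 5 \cdot 48 = -45 + 240 = 195$)
$o{\left(V,J \right)} = \frac{2 J}{-1 + V}$
$U = 0$ ($U = 0 \left(-4\right) 2 \cdot 4 \frac{1}{-1 - 5} = 0 \cdot 2 \cdot 4 \frac{1}{-6} = 0 \cdot 2 \cdot 4 \left(- \frac{1}{6}\right) = 0 \left(- \frac{4}{3}\right) = 0$)
$Z - U = -357 - 0 = -357 + 0 = -357$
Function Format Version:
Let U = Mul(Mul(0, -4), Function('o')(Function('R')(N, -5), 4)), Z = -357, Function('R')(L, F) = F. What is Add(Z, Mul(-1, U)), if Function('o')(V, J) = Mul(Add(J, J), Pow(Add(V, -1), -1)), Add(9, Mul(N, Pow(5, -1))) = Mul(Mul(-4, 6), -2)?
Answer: -357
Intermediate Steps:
N = 195 (N = Add(-45, Mul(5, Mul(Mul(-4, 6), -2))) = Add(-45, Mul(5, Mul(-24, -2))) = Add(-45, Mul(5, 48)) = Add(-45, 240) = 195)
Function('o')(V, J) = Mul(2, J, Pow(Add(-1, V), -1)) (Function('o')(V, J) = Mul(Mul(2, J), Pow(Add(-1, V), -1)) = Mul(2, J, Pow(Add(-1, V), -1)))
U = 0 (U = Mul(Mul(0, -4), Mul(2, 4, Pow(Add(-1, -5), -1))) = Mul(0, Mul(2, 4, Pow(-6, -1))) = Mul(0, Mul(2, 4, Rational(-1, 6))) = Mul(0, Rational(-4, 3)) = 0)
Add(Z, Mul(-1, U)) = Add(-357, Mul(-1, 0)) = Add(-357, 0) = -357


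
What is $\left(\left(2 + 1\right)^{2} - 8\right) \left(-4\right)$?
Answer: $-4$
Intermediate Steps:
$\left(\left(2 + 1\right)^{2} - 8\right) \left(-4\right) = \left(3^{2} - 8\right) \left(-4\right) = \left(9 - 8\right) \left(-4\right) = 1 \left(-4\right) = -4$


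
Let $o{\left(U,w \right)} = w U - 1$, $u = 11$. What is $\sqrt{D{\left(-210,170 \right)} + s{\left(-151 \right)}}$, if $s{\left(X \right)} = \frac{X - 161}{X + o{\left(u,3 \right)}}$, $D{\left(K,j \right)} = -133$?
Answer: $\frac{i \sqrt{1846285}}{119} \approx 11.418 i$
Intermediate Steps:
$o{\left(U,w \right)} = -1 + U w$ ($o{\left(U,w \right)} = U w - 1 = -1 + U w$)
$s{\left(X \right)} = \frac{-161 + X}{32 + X}$ ($s{\left(X \right)} = \frac{X - 161}{X + \left(-1 + 11 \cdot 3\right)} = \frac{-161 + X}{X + \left(-1 + 33\right)} = \frac{-161 + X}{X + 32} = \frac{-161 + X}{32 + X}$)
$\sqrt{D{\left(-210,170 \right)} + s{\left(-151 \right)}} = \sqrt{-133 + \frac{-161 - 151}{32 - 151}} = \sqrt{-133 + \frac{1}{-119} \left(-312\right)} = \sqrt{-133 - - \frac{312}{119}} = \sqrt{-133 + \frac{312}{119}} = \sqrt{- \frac{15515}{119}} = \frac{i \sqrt{1846285}}{119}$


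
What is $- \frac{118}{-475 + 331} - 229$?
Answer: $- \frac{16429}{72} \approx -228.18$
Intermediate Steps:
$- \frac{118}{-475 + 331} - 229 = - \frac{118}{-144} - 229 = \left(-118\right) \left(- \frac{1}{144}\right) - 229 = \frac{59}{72} - 229 = - \frac{16429}{72}$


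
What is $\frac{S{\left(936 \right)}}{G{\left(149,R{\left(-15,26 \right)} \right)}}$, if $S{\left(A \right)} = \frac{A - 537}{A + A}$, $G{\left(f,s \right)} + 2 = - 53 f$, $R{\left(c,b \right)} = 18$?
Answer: $- \frac{133}{4928976} \approx -2.6983 \cdot 10^{-5}$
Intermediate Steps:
$G{\left(f,s \right)} = -2 - 53 f$
$S{\left(A \right)} = \frac{-537 + A}{2 A}$
$\frac{S{\left(936 \right)}}{G{\left(149,R{\left(-15,26 \right)} \right)}} = \frac{\frac{1}{2} \cdot \frac{1}{936} \left(-537 + 936\right)}{-2 - 7897} = \frac{\frac{1}{2} \cdot \frac{1}{936} \cdot 399}{-2 - 7897} = \frac{133}{624 \left(-7899\right)} = \frac{133}{624} \left(- \frac{1}{7899}\right) = - \frac{133}{4928976}$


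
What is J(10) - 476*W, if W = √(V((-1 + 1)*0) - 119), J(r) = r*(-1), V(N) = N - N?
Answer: -10 - 476*I*√119 ≈ -10.0 - 5192.5*I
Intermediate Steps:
V(N) = 0
J(r) = -r
W = I*√119 (W = √(0 - 119) = √(-119) = I*√119 ≈ 10.909*I)
J(10) - 476*W = -1*10 - 476*I*√119 = -10 - 476*I*√119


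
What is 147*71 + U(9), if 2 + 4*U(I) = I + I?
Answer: 10441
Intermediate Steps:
U(I) = -½ + I/2 (U(I) = -½ + (I + I)/4 = -½ + (2*I)/4 = -½ + I/2)
147*71 + U(9) = 147*71 + (-½ + (½)*9) = 10437 + (-½ + 9/2) = 10437 + 4 = 10441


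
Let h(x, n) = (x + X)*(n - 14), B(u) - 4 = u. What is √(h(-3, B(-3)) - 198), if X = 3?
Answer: 3*I*√22 ≈ 14.071*I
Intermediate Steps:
B(u) = 4 + u
h(x, n) = (-14 + n)*(3 + x) (h(x, n) = (x + 3)*(n - 14) = (3 + x)*(-14 + n) = (-14 + n)*(3 + x))
√(h(-3, B(-3)) - 198) = √((-42 - 14*(-3) + 3*(4 - 3) + (4 - 3)*(-3)) - 198) = √((-42 + 42 + 3*1 + 1*(-3)) - 198) = √((-42 + 42 + 3 - 3) - 198) = √(0 - 198) = √(-198) = 3*I*√22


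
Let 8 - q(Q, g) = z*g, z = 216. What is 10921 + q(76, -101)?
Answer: 32745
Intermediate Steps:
q(Q, g) = 8 - 216*g
10921 + q(76, -101) = 10921 + (8 - 216*(-101)) = 10921 + (8 + 21816) = 10921 + 21824 = 32745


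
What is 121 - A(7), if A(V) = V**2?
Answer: 72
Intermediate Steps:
121 - A(7) = 121 - 1*7**2 = 121 - 1*49 = 121 - 49 = 72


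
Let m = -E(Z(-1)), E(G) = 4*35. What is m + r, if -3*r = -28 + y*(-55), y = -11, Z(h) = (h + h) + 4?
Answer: -997/3 ≈ -332.33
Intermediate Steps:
Z(h) = 4 + 2*h (Z(h) = 2*h + 4 = 4 + 2*h)
E(G) = 140
m = -140 (m = -1*140 = -140)
r = -577/3 (r = -(-28 - 11*(-55))/3 = -(-28 + 605)/3 = -⅓*577 = -577/3 ≈ -192.33)
m + r = -140 - 577/3 = -997/3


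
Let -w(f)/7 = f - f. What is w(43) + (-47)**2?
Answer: 2209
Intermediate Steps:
w(f) = 0 (w(f) = -7*(f - f) = -7*0 = 0)
w(43) + (-47)**2 = 0 + (-47)**2 = 0 + 2209 = 2209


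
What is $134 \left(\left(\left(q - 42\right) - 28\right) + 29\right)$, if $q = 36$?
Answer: $-670$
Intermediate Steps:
$134 \left(\left(\left(q - 42\right) - 28\right) + 29\right) = 134 \left(\left(\left(36 - 42\right) - 28\right) + 29\right) = 134 \left(\left(-6 - 28\right) + 29\right) = 134 \left(-34 + 29\right) = 134 \left(-5\right) = -670$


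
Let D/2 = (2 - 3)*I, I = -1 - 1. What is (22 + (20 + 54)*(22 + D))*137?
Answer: 266602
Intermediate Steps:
I = -2
D = 4 (D = 2*((2 - 3)*(-2)) = 2*(-1*(-2)) = 2*2 = 4)
(22 + (20 + 54)*(22 + D))*137 = (22 + (20 + 54)*(22 + 4))*137 = (22 + 74*26)*137 = (22 + 1924)*137 = 1946*137 = 266602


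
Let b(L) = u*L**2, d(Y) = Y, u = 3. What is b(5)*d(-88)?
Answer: -6600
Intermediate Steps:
b(L) = 3*L**2
b(5)*d(-88) = (3*5**2)*(-88) = (3*25)*(-88) = 75*(-88) = -6600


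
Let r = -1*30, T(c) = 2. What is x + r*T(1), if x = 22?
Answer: -38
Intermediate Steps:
r = -30
x + r*T(1) = 22 - 30*2 = 22 - 60 = -38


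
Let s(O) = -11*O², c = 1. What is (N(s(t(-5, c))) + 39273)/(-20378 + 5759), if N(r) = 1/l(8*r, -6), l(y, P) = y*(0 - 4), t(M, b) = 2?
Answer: -55296385/20583552 ≈ -2.6864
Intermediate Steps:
l(y, P) = -4*y (l(y, P) = y*(-4) = -4*y)
N(r) = -1/(32*r) (N(r) = 1/(-32*r) = -1/(32*r))
(N(s(t(-5, c))) + 39273)/(-20378 + 5759) = (-1/(32*((-11*2²))) + 39273)/(-20378 + 5759) = (-1/(32*((-11*4))) + 39273)/(-14619) = (-1/32/(-44) + 39273)*(-1/14619) = (-1/32*(-1/44) + 39273)*(-1/14619) = (1/1408 + 39273)*(-1/14619) = (55296385/1408)*(-1/14619) = -55296385/20583552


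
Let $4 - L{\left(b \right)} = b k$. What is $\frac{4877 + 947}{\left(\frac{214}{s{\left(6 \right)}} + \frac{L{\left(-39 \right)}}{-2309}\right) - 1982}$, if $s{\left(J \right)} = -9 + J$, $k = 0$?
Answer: $- \frac{10085712}{3555863} \approx -2.8364$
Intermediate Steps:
$L{\left(b \right)} = 4$ ($L{\left(b \right)} = 4 - b 0 = 4 - 0 = 4 + 0 = 4$)
$\frac{4877 + 947}{\left(\frac{214}{s{\left(6 \right)}} + \frac{L{\left(-39 \right)}}{-2309}\right) - 1982} = \frac{4877 + 947}{\left(\frac{214}{-9 + 6} + \frac{4}{-2309}\right) - 1982} = \frac{5824}{\left(\frac{214}{-3} + 4 \left(- \frac{1}{2309}\right)\right) - 1982} = \frac{5824}{\left(214 \left(- \frac{1}{3}\right) - \frac{4}{2309}\right) - 1982} = \frac{5824}{\left(- \frac{214}{3} - \frac{4}{2309}\right) - 1982} = \frac{5824}{- \frac{494138}{6927} - 1982} = \frac{5824}{- \frac{14223452}{6927}} = 5824 \left(- \frac{6927}{14223452}\right) = - \frac{10085712}{3555863}$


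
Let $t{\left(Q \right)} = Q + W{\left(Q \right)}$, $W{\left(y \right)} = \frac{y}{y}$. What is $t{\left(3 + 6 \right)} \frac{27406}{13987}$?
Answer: $\frac{3860}{197} \approx 19.594$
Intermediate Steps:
$W{\left(y \right)} = 1$
$t{\left(Q \right)} = 1 + Q$ ($t{\left(Q \right)} = Q + 1 = 1 + Q$)
$t{\left(3 + 6 \right)} \frac{27406}{13987} = \left(1 + \left(3 + 6\right)\right) \frac{27406}{13987} = \left(1 + 9\right) 27406 \cdot \frac{1}{13987} = 10 \cdot \frac{386}{197} = \frac{3860}{197}$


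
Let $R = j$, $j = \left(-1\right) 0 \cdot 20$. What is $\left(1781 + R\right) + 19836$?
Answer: $21617$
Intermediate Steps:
$j = 0$ ($j = 0 \cdot 20 = 0$)
$R = 0$
$\left(1781 + R\right) + 19836 = \left(1781 + 0\right) + 19836 = 1781 + 19836 = 21617$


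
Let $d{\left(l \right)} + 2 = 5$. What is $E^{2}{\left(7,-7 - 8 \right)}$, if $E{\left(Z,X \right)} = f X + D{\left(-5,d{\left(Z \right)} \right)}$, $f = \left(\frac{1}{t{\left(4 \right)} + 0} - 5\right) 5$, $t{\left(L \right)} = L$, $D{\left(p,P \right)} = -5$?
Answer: $\frac{1974025}{16} \approx 1.2338 \cdot 10^{5}$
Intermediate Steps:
$d{\left(l \right)} = 3$ ($d{\left(l \right)} = -2 + 5 = 3$)
$f = - \frac{95}{4}$ ($f = \left(\frac{1}{4 + 0} - 5\right) 5 = \left(\frac{1}{4} - 5\right) 5 = \left(- \frac{19}{4}\right) 5 = - \frac{95}{4} \approx -23.75$)
$E{\left(Z,X \right)} = -5 - \frac{95 X}{4}$ ($E{\left(Z,X \right)} = - \frac{95 X}{4} - 5 = -5 - \frac{95 X}{4}$)
$E^{2}{\left(7,-7 - 8 \right)} = \left(-5 - \frac{95 \left(-7 - 8\right)}{4}\right)^{2} = \left(-5 - - \frac{1425}{4}\right)^{2} = \left(-5 + \frac{1425}{4}\right)^{2} = \left(\frac{1405}{4}\right)^{2} = \frac{1974025}{16}$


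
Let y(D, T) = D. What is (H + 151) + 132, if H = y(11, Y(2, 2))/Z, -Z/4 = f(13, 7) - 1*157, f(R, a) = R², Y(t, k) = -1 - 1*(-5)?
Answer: 13573/48 ≈ 282.77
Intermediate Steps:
Y(t, k) = 4 (Y(t, k) = -1 + 5 = 4)
Z = -48 (Z = -4*(13² - 1*157) = -4*(169 - 157) = -4*12 = -48)
H = -11/48 (H = 11/(-48) = 11*(-1/48) = -11/48 ≈ -0.22917)
(H + 151) + 132 = (-11/48 + 151) + 132 = 7237/48 + 132 = 13573/48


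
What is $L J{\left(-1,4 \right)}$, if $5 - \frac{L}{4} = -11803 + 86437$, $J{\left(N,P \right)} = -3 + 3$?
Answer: $0$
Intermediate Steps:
$J{\left(N,P \right)} = 0$
$L = -298516$ ($L = 20 - 4 \left(-11803 + 86437\right) = 20 - 298536 = -298516$)
$L J{\left(-1,4 \right)} = \left(-298516\right) 0 = 0$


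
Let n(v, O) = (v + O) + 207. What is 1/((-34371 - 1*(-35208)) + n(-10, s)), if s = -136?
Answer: 1/898 ≈ 0.0011136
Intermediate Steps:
n(v, O) = 207 + O + v (n(v, O) = (O + v) + 207 = 207 + O + v)
1/((-34371 - 1*(-35208)) + n(-10, s)) = 1/((-34371 - 1*(-35208)) + (207 - 136 - 10)) = 1/((-34371 + 35208) + 61) = 1/(837 + 61) = 1/898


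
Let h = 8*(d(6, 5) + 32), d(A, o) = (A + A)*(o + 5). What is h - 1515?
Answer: -299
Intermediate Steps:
d(A, o) = 2*A*(5 + o) (d(A, o) = (2*A)*(5 + o) = 2*A*(5 + o))
h = 1216 (h = 8*(2*6*(5 + 5) + 32) = 8*(2*6*10 + 32) = 8*(120 + 32) = 8*152 = 1216)
h - 1515 = 1216 - 1515 = -299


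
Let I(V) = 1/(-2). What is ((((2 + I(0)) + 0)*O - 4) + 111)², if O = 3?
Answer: 49729/4 ≈ 12432.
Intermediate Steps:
I(V) = -½
((((2 + I(0)) + 0)*O - 4) + 111)² = ((((2 - ½) + 0)*3 - 4) + 111)² = (((3/2 + 0)*3 - 4) + 111)² = (((3/2)*3 - 4) + 111)² = ((9/2 - 4) + 111)² = (½ + 111)² = (223/2)² = 49729/4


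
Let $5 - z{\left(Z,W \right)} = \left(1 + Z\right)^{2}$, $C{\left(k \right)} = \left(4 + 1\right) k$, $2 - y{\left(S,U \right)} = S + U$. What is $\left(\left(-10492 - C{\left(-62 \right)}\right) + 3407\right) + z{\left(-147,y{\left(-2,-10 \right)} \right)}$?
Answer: $-28086$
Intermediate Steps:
$y{\left(S,U \right)} = 2 - S - U$ ($y{\left(S,U \right)} = 2 - \left(S + U\right) = 2 - S - U$)
$C{\left(k \right)} = 5 k$
$z{\left(Z,W \right)} = 5 - \left(1 + Z\right)^{2}$
$\left(\left(-10492 - C{\left(-62 \right)}\right) + 3407\right) + z{\left(-147,y{\left(-2,-10 \right)} \right)} = \left(\left(-10492 - 5 \left(-62\right)\right) + 3407\right) + \left(5 - \left(1 - 147\right)^{2}\right) = \left(\left(-10492 - -310\right) + 3407\right) + \left(5 - \left(-146\right)^{2}\right) = \left(\left(-10492 + 310\right) + 3407\right) + \left(5 - 21316\right) = \left(-10182 + 3407\right) + \left(5 - 21316\right) = -6775 - 21311 = -28086$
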